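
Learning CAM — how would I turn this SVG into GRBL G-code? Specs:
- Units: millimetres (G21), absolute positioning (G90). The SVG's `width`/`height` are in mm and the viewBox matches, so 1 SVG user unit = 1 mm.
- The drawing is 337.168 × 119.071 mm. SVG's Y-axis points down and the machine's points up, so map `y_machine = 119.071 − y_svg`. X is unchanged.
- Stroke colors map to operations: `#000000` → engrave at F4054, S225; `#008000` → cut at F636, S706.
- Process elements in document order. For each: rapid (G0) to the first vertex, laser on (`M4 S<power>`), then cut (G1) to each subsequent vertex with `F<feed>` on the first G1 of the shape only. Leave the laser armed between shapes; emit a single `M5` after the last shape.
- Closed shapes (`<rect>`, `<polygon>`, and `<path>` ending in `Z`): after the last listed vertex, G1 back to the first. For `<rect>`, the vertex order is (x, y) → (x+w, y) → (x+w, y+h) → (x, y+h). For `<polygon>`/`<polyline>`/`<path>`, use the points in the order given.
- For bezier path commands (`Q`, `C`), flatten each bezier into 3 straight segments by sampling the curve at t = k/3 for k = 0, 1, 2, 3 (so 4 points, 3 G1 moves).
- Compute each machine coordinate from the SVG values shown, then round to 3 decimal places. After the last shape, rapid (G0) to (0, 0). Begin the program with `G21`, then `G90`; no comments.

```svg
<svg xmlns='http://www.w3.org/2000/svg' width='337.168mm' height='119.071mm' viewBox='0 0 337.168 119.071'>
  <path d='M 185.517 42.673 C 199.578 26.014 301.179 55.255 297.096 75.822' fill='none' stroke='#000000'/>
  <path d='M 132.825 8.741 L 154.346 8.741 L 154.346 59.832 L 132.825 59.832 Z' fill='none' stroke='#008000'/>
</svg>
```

G21
G90
G0 X185.517 Y76.398
M4 S225
G1 X221.602 Y79.778 F4054
G1 X273.107 Y64.686
G1 X297.096 Y43.249
G0 X132.825 Y110.330
M4 S706
G1 X154.346 Y110.330 F636
G1 X154.346 Y59.239
G1 X132.825 Y59.239
G1 X132.825 Y110.330
M5
G0 X0.000 Y0.000

Since the viewBox matches the mm dimensions, user units are millimetres directly. The only transform is the Y-flip y_m = 119.071 − y_svg.

Shape 1 is a cubic bezier drawn with `<path>`. Its stroke #000000 means engrave at S225, F4054. After flipping Y the toolpath is (185.517,76.398) → (221.602,79.778) → (273.107,64.686) → (297.096,43.249).

Shape 2 is a rectangle drawn with `<path>`. Its stroke #008000 means cut at S706, F636. After flipping Y the toolpath is (132.825,110.330) → (154.346,110.330) → (154.346,59.239) → (132.825,59.239) → (132.825,110.330), returning to the start.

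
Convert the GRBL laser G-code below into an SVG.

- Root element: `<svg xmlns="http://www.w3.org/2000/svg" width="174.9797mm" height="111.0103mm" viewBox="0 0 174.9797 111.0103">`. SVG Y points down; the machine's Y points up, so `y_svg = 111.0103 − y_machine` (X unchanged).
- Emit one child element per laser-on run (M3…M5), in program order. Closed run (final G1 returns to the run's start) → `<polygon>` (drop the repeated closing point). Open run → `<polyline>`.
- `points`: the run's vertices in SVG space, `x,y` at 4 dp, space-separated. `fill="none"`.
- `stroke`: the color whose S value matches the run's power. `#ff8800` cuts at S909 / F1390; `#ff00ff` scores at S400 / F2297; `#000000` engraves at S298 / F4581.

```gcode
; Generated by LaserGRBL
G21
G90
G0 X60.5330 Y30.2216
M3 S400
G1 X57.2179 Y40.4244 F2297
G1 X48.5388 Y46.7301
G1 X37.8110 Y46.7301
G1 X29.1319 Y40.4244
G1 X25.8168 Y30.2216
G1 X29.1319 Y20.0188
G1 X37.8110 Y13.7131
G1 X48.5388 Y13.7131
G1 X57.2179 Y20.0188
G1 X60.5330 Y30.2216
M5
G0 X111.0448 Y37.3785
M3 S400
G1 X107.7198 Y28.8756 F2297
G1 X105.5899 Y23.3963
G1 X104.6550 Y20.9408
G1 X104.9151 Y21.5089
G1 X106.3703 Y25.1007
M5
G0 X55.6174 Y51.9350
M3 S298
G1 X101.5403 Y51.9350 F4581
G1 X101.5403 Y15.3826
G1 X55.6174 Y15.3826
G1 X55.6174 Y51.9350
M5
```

y_svg = 111.0103 − y_m.

[1] S400→`#ff00ff` (score); closed run; points: 60.5330,80.7887 57.2179,70.5859 48.5388,64.2802 37.8110,64.2802 29.1319,70.5859 25.8168,80.7887 29.1319,90.9915 37.8110,97.2972 48.5388,97.2972 57.2179,90.9915

[2] S400→`#ff00ff` (score); open run; points: 111.0448,73.6318 107.7198,82.1347 105.5899,87.6140 104.6550,90.0695 104.9151,89.5014 106.3703,85.9096

[3] S298→`#000000` (engrave); closed run; points: 55.6174,59.0753 101.5403,59.0753 101.5403,95.6277 55.6174,95.6277

<svg xmlns="http://www.w3.org/2000/svg" width="174.9797mm" height="111.0103mm" viewBox="0 0 174.9797 111.0103">
  <polygon points="60.5330,80.7887 57.2179,70.5859 48.5388,64.2802 37.8110,64.2802 29.1319,70.5859 25.8168,80.7887 29.1319,90.9915 37.8110,97.2972 48.5388,97.2972 57.2179,90.9915" fill="none" stroke="#ff00ff"/>
  <polyline points="111.0448,73.6318 107.7198,82.1347 105.5899,87.6140 104.6550,90.0695 104.9151,89.5014 106.3703,85.9096" fill="none" stroke="#ff00ff"/>
  <polygon points="55.6174,59.0753 101.5403,59.0753 101.5403,95.6277 55.6174,95.6277" fill="none" stroke="#000000"/>
</svg>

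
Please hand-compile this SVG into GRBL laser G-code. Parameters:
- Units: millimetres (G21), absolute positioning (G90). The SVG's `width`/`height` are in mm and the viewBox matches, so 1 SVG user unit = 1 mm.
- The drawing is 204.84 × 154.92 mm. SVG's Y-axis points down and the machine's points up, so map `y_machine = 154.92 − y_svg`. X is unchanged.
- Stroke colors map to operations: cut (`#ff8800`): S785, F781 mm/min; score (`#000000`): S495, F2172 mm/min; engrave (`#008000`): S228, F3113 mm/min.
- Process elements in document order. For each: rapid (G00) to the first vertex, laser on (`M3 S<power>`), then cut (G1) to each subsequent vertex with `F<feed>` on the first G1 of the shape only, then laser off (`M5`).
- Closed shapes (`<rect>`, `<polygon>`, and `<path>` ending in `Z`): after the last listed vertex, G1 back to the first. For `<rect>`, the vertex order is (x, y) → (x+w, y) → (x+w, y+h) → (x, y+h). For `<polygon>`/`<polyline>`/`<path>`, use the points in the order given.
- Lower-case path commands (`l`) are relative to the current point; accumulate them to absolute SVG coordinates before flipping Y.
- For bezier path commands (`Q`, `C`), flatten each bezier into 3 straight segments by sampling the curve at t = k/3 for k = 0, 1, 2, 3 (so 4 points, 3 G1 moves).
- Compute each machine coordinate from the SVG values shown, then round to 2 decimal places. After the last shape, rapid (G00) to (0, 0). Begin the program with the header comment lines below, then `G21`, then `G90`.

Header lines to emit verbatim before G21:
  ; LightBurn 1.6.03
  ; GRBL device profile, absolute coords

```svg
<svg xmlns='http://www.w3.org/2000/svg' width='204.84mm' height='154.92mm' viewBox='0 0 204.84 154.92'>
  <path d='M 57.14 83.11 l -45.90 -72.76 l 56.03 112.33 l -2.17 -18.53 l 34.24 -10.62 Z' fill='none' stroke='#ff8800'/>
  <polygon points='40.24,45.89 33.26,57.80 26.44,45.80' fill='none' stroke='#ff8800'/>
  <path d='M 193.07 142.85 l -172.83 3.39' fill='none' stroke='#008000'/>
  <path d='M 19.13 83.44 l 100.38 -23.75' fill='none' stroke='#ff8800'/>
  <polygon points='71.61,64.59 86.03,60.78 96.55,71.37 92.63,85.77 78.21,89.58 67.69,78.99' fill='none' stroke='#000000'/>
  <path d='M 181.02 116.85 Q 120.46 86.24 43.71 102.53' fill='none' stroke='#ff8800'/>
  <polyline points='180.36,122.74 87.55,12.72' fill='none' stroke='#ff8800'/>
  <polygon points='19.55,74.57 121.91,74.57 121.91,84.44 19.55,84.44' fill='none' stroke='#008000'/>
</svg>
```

Since the viewBox matches the mm dimensions, user units are millimetres directly. The only transform is the Y-flip y_m = 154.92 − y_svg.

Shape 1 is a closed polygon drawn with `<path>`. Its stroke #ff8800 means cut at S785, F781. After flipping Y the toolpath is (57.14,71.81) → (11.24,144.57) → (67.27,32.24) → (65.10,50.77) → (99.34,61.39) → (57.14,71.81), returning to the start.

Shape 2 is a regular polygon drawn with `<polygon>`. Its stroke #ff8800 means cut at S785, F781. After flipping Y the toolpath is (40.24,109.03) → (33.26,97.12) → (26.44,109.12) → (40.24,109.03), returning to the start.

Shape 3 is a line segment drawn with `<path>`. Its stroke #008000 means engrave at S228, F3113. After flipping Y the toolpath is (193.07,12.07) → (20.24,8.68).

Shape 4 is a line segment drawn with `<path>`. Its stroke #ff8800 means cut at S785, F781. After flipping Y the toolpath is (19.13,71.48) → (119.51,95.23).

Shape 5 is a regular polygon drawn with `<polygon>`. Its stroke #000000 means score at S495, F2172. After flipping Y the toolpath is (71.61,90.33) → (86.03,94.14) → (96.55,83.55) → (92.63,69.15) → (78.21,65.34) → (67.69,75.93) → (71.61,90.33), returning to the start.

Shape 6 is a quadratic bezier drawn with `<path>`. Its stroke #ff8800 means cut at S785, F781. After flipping Y the toolpath is (181.02,38.07) → (138.85,53.27) → (93.08,58.04) → (43.71,52.39).

Shape 7 is a line segment drawn with `<polyline>`. Its stroke #ff8800 means cut at S785, F781. After flipping Y the toolpath is (180.36,32.18) → (87.55,142.20).

Shape 8 is a rectangle drawn with `<polygon>`. Its stroke #008000 means engrave at S228, F3113. After flipping Y the toolpath is (19.55,80.35) → (121.91,80.35) → (121.91,70.48) → (19.55,70.48) → (19.55,80.35), returning to the start.

; LightBurn 1.6.03
; GRBL device profile, absolute coords
G21
G90
G00 X57.14 Y71.81
M3 S785
G1 X11.24 Y144.57 F781
G1 X67.27 Y32.24
G1 X65.10 Y50.77
G1 X99.34 Y61.39
G1 X57.14 Y71.81
M5
G00 X40.24 Y109.03
M3 S785
G1 X33.26 Y97.12 F781
G1 X26.44 Y109.12
G1 X40.24 Y109.03
M5
G00 X193.07 Y12.07
M3 S228
G1 X20.24 Y8.68 F3113
M5
G00 X19.13 Y71.48
M3 S785
G1 X119.51 Y95.23 F781
M5
G00 X71.61 Y90.33
M3 S495
G1 X86.03 Y94.14 F2172
G1 X96.55 Y83.55
G1 X92.63 Y69.15
G1 X78.21 Y65.34
G1 X67.69 Y75.93
G1 X71.61 Y90.33
M5
G00 X181.02 Y38.07
M3 S785
G1 X138.85 Y53.27 F781
G1 X93.08 Y58.04
G1 X43.71 Y52.39
M5
G00 X180.36 Y32.18
M3 S785
G1 X87.55 Y142.20 F781
M5
G00 X19.55 Y80.35
M3 S228
G1 X121.91 Y80.35 F3113
G1 X121.91 Y70.48
G1 X19.55 Y70.48
G1 X19.55 Y80.35
M5
G00 X0.00 Y0.00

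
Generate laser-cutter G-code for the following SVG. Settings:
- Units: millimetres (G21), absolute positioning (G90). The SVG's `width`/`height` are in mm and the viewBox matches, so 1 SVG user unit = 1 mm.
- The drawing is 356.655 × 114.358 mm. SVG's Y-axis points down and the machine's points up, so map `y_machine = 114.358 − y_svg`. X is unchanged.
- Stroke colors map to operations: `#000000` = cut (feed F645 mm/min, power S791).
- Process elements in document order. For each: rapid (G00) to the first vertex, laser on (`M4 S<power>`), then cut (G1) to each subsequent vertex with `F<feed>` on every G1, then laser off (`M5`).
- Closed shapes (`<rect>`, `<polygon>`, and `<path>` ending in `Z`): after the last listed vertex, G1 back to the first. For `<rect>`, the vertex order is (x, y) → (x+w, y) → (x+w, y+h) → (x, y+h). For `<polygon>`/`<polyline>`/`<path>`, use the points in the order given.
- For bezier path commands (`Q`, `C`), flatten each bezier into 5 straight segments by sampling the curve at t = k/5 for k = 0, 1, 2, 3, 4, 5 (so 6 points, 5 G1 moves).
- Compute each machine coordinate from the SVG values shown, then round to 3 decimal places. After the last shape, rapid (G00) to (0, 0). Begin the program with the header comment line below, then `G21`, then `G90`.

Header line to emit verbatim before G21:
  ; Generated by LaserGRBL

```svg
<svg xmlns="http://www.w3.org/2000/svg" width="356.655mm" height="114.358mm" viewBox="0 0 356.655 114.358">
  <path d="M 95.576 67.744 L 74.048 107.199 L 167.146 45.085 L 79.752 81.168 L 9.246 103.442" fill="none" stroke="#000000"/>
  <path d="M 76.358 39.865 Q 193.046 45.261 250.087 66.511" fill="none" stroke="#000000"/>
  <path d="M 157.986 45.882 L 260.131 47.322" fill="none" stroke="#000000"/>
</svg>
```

; Generated by LaserGRBL
G21
G90
G00 X95.576 Y46.614
M4 S791
G1 X74.048 Y7.159 F645
G1 X167.146 Y69.273 F645
G1 X79.752 Y33.190 F645
G1 X9.246 Y10.916 F645
M5
G00 X76.358 Y74.493
M4 S791
G1 X120.647 Y71.700 F645
G1 X160.165 Y67.640 F645
G1 X194.911 Y62.310 F645
G1 X224.885 Y55.713 F645
G1 X250.087 Y47.847 F645
M5
G00 X157.986 Y68.476
M4 S791
G1 X260.131 Y67.036 F645
M5
G00 X0.000 Y0.000

viewBox `0 0 356.655 114.358` with mm width/height → 1 unit = 1 mm. Flip: y_m = 114.358 − y_svg.

**Shape 1** — `<path>` open polyline, stroke `#000000` → cut (S791, F645). Machine vertices: (95.576,46.614) → (74.048,7.159) → (167.146,69.273) → (79.752,33.190) → (9.246,10.916). Open path.

**Shape 2** — `<path>` quadratic bezier, stroke `#000000` → cut (S791, F645). Control points (SVG): P0=(76.358,39.865), P1=(193.046,45.261), P2=(250.087,66.511); sampled at t=k/5. Machine vertices: (76.358,74.493) → (120.647,71.700) → (160.165,67.640) → (194.911,62.310) → (224.885,55.713) → (250.087,47.847). Open path.

**Shape 3** — `<path>` line segment, stroke `#000000` → cut (S791, F645). Machine vertices: (157.986,68.476) → (260.131,67.036). Open path.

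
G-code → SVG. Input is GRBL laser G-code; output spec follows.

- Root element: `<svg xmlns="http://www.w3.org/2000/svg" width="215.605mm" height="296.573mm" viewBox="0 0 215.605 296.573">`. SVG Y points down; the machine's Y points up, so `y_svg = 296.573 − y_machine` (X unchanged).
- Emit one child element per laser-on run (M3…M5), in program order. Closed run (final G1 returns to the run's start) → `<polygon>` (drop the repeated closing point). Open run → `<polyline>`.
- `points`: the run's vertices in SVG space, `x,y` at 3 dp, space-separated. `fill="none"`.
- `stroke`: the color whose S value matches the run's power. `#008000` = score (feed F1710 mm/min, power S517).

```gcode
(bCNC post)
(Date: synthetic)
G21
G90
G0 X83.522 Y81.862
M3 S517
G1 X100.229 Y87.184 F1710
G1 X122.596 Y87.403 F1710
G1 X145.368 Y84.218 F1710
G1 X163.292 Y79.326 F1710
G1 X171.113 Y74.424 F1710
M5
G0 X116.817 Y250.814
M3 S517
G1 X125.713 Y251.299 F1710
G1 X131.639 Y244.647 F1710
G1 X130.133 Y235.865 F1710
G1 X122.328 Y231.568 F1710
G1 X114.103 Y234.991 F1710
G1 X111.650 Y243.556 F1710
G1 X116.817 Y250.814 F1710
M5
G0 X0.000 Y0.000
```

<svg xmlns="http://www.w3.org/2000/svg" width="215.605mm" height="296.573mm" viewBox="0 0 215.605 296.573">
  <polyline points="83.522,214.711 100.229,209.389 122.596,209.170 145.368,212.355 163.292,217.247 171.113,222.149" fill="none" stroke="#008000"/>
  <polygon points="116.817,45.759 125.713,45.274 131.639,51.926 130.133,60.708 122.328,65.005 114.103,61.582 111.650,53.017" fill="none" stroke="#008000"/>
</svg>

y_svg = 296.573 − y_m. Every run uses S517, so all elements get stroke `#008000` (score).

[1] open run; points: 83.522,214.711 100.229,209.389 122.596,209.170 145.368,212.355 163.292,217.247 171.113,222.149

[2] closed run; points: 116.817,45.759 125.713,45.274 131.639,51.926 130.133,60.708 122.328,65.005 114.103,61.582 111.650,53.017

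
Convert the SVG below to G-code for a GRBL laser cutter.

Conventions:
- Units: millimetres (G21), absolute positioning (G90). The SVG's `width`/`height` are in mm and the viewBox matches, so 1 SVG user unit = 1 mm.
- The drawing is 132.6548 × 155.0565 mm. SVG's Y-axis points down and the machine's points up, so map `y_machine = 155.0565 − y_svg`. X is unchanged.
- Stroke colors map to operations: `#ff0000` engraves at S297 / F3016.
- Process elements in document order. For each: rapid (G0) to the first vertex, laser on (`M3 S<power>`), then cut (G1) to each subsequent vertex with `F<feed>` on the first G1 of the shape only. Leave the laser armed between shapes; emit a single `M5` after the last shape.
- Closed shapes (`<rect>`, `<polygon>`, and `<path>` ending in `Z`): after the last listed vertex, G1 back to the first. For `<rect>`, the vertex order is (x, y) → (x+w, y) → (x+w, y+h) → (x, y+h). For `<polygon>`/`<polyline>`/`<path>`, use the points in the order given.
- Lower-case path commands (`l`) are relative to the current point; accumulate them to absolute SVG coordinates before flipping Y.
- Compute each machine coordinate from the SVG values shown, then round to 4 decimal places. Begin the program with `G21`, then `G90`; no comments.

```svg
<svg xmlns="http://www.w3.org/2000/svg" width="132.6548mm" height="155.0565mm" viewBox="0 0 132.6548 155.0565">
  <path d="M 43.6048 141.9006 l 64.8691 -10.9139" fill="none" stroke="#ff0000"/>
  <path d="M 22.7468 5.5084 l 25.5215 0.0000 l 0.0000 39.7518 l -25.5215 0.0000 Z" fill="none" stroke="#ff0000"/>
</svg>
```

G21
G90
G0 X43.6048 Y13.1559
M3 S297
G1 X108.4739 Y24.0698 F3016
G0 X22.7468 Y149.5481
M3 S297
G1 X48.2683 Y149.5481 F3016
G1 X48.2683 Y109.7963
G1 X22.7468 Y109.7963
G1 X22.7468 Y149.5481
M5

viewBox `0 0 132.6548 155.0565` with mm width/height → 1 unit = 1 mm. Flip: y_m = 155.0565 − y_svg.

**Shape 1** — `<path>` line segment, stroke `#ff0000` → engrave (S297, F3016). Machine vertices: (43.6048,13.1559) → (108.4739,24.0698). Open path.

**Shape 2** — `<path>` rectangle, stroke `#ff0000` → engrave (S297, F3016). Machine vertices: (22.7468,149.5481) → (48.2683,149.5481) → (48.2683,109.7963) → (22.7468,109.7963) → (22.7468,149.5481). Closed: final G1 returns to the first vertex.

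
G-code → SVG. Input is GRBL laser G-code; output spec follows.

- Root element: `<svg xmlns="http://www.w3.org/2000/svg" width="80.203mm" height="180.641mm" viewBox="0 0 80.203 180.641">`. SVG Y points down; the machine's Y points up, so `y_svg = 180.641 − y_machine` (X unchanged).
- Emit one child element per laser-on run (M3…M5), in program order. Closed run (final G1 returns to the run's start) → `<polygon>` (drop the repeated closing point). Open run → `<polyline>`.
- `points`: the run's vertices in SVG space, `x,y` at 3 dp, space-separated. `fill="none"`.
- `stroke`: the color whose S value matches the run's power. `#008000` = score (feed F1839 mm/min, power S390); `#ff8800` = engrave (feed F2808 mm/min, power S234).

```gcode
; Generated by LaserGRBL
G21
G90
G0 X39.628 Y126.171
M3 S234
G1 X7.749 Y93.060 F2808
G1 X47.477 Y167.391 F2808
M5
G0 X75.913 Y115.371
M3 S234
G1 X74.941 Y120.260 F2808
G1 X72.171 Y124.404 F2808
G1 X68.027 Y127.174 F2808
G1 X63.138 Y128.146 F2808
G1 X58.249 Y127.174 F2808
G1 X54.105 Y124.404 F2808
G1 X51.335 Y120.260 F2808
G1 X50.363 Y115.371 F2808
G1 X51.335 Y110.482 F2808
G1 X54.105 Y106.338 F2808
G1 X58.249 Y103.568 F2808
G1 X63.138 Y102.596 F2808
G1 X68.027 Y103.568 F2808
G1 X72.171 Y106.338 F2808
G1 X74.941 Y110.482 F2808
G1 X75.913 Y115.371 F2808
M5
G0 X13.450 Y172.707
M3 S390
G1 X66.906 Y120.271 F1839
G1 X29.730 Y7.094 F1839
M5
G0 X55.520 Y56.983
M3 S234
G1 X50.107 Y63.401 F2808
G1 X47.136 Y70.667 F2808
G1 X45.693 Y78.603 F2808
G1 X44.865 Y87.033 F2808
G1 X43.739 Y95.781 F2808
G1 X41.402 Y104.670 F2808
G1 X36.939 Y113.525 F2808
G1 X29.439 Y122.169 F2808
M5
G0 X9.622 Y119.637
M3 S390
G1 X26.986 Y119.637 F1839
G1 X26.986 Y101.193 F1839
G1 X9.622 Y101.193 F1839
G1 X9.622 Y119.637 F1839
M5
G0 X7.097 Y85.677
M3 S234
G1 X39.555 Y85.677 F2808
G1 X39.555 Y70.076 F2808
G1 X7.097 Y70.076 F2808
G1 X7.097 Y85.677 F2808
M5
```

<svg xmlns="http://www.w3.org/2000/svg" width="80.203mm" height="180.641mm" viewBox="0 0 80.203 180.641">
  <polyline points="39.628,54.470 7.749,87.581 47.477,13.250" fill="none" stroke="#ff8800"/>
  <polygon points="75.913,65.270 74.941,60.381 72.171,56.237 68.027,53.467 63.138,52.495 58.249,53.467 54.105,56.237 51.335,60.381 50.363,65.270 51.335,70.159 54.105,74.303 58.249,77.073 63.138,78.045 68.027,77.073 72.171,74.303 74.941,70.159" fill="none" stroke="#ff8800"/>
  <polyline points="13.450,7.934 66.906,60.370 29.730,173.547" fill="none" stroke="#008000"/>
  <polyline points="55.520,123.658 50.107,117.240 47.136,109.974 45.693,102.038 44.865,93.608 43.739,84.860 41.402,75.971 36.939,67.116 29.439,58.472" fill="none" stroke="#ff8800"/>
  <polygon points="9.622,61.004 26.986,61.004 26.986,79.448 9.622,79.448" fill="none" stroke="#008000"/>
  <polygon points="7.097,94.964 39.555,94.964 39.555,110.565 7.097,110.565" fill="none" stroke="#ff8800"/>
</svg>

Machine Y-up, SVG Y-down with viewBox height 180.641, so y_svg = 180.641 − y_machine; X carries over.

Run 1: power S234 maps to stroke `#ff8800` (engrave). The run is open, so emit a `<polyline>` with points (Y-flipped): 39.628,54.470 7.749,87.581 47.477,13.250.

Run 2: the run's S234 means `#ff8800` (engrave). The run returns to its start, so emit a `<polygon>` with points (Y-flipped): 75.913,65.270 74.941,60.381 72.171,56.237 68.027,53.467 63.138,52.495 58.249,53.467 54.105,56.237 51.335,60.381 50.363,65.270 51.335,70.159 54.105,74.303 58.249,77.073 63.138,78.045 68.027,77.073 72.171,74.303 74.941,70.159.

Run 3: the run's S390 means `#008000` (score). The run is open, so emit a `<polyline>` with points (Y-flipped): 13.450,7.934 66.906,60.370 29.730,173.547.

Run 4: power S234 maps to stroke `#ff8800` (engrave). The run is open, so emit a `<polyline>` with points (Y-flipped): 55.520,123.658 50.107,117.240 47.136,109.974 45.693,102.038 44.865,93.608 43.739,84.860 41.402,75.971 36.939,67.116 29.439,58.472.

Run 5: S390 ⇒ score layer `#008000`. The run returns to its start, so emit a `<polygon>` with points (Y-flipped): 9.622,61.004 26.986,61.004 26.986,79.448 9.622,79.448.

Run 6: power S234 maps to stroke `#ff8800` (engrave). The run returns to its start, so emit a `<polygon>` with points (Y-flipped): 7.097,94.964 39.555,94.964 39.555,110.565 7.097,110.565.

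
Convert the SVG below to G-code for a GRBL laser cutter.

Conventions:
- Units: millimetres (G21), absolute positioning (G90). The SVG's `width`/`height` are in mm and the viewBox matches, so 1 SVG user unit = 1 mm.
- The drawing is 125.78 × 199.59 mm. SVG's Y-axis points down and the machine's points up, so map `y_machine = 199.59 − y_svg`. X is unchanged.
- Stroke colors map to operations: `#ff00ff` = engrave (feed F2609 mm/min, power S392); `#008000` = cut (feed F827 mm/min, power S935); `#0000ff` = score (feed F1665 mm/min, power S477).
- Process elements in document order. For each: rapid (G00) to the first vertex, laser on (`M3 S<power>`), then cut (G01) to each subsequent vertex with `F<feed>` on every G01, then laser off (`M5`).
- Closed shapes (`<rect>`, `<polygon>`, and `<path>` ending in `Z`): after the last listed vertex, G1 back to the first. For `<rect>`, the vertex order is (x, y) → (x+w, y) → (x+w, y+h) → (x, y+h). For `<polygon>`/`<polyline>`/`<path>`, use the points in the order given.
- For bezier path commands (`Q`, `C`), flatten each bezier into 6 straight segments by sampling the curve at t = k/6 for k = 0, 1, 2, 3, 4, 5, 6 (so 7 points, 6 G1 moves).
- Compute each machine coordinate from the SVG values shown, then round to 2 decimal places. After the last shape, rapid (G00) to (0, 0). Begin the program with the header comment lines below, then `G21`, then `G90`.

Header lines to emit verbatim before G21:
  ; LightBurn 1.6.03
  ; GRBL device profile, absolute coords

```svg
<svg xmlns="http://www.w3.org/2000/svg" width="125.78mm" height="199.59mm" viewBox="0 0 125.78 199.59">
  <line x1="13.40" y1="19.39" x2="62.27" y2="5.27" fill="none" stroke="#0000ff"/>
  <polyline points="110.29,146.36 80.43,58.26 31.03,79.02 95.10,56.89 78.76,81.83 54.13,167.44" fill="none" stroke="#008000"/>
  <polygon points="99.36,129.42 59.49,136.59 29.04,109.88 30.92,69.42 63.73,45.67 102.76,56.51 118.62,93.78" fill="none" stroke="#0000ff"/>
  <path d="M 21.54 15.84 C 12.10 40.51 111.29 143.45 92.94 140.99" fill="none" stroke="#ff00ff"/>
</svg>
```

viewBox `0 0 125.78 199.59` with mm width/height → 1 unit = 1 mm. Flip: y_m = 199.59 − y_svg.

**Shape 1** — `<line>` line segment, stroke `#0000ff` → score (S477, F1665). Machine vertices: (13.40,180.20) → (62.27,194.32). Open path.

**Shape 2** — `<polyline>` open polyline, stroke `#008000` → cut (S935, F827). Machine vertices: (110.29,53.23) → (80.43,141.33) → (31.03,120.57) → (95.10,142.70) → (78.76,117.76) → (54.13,32.15). Open path.

**Shape 3** — `<polygon>` regular polygon, stroke `#0000ff` → score (S477, F1665). Machine vertices: (99.36,70.17) → (59.49,63.00) → (29.04,89.71) → (30.92,130.17) → (63.73,153.92) → (102.76,143.08) → (118.62,105.81) → (99.36,70.17). Closed: final G1 returns to the first vertex.

**Shape 4** — `<path>` cubic bezier, stroke `#ff00ff` → engrave (S392, F2609). Control points (SVG): P0=(21.54,15.84), P1=(12.10,40.51), P2=(111.29,143.45), P3=(92.94,140.99); sampled at t=k/6. Machine vertices: (21.54,183.75) → (24.83,165.74) → (39.93,139.79) → (60.58,111.00) → (80.49,84.47) → (93.37,65.30) → (92.94,58.60). Open path.

; LightBurn 1.6.03
; GRBL device profile, absolute coords
G21
G90
G00 X13.40 Y180.20
M3 S477
G01 X62.27 Y194.32 F1665
M5
G00 X110.29 Y53.23
M3 S935
G01 X80.43 Y141.33 F827
G01 X31.03 Y120.57 F827
G01 X95.10 Y142.70 F827
G01 X78.76 Y117.76 F827
G01 X54.13 Y32.15 F827
M5
G00 X99.36 Y70.17
M3 S477
G01 X59.49 Y63.00 F1665
G01 X29.04 Y89.71 F1665
G01 X30.92 Y130.17 F1665
G01 X63.73 Y153.92 F1665
G01 X102.76 Y143.08 F1665
G01 X118.62 Y105.81 F1665
G01 X99.36 Y70.17 F1665
M5
G00 X21.54 Y183.75
M3 S392
G01 X24.83 Y165.74 F2609
G01 X39.93 Y139.79 F2609
G01 X60.58 Y111.00 F2609
G01 X80.49 Y84.47 F2609
G01 X93.37 Y65.30 F2609
G01 X92.94 Y58.60 F2609
M5
G00 X0.00 Y0.00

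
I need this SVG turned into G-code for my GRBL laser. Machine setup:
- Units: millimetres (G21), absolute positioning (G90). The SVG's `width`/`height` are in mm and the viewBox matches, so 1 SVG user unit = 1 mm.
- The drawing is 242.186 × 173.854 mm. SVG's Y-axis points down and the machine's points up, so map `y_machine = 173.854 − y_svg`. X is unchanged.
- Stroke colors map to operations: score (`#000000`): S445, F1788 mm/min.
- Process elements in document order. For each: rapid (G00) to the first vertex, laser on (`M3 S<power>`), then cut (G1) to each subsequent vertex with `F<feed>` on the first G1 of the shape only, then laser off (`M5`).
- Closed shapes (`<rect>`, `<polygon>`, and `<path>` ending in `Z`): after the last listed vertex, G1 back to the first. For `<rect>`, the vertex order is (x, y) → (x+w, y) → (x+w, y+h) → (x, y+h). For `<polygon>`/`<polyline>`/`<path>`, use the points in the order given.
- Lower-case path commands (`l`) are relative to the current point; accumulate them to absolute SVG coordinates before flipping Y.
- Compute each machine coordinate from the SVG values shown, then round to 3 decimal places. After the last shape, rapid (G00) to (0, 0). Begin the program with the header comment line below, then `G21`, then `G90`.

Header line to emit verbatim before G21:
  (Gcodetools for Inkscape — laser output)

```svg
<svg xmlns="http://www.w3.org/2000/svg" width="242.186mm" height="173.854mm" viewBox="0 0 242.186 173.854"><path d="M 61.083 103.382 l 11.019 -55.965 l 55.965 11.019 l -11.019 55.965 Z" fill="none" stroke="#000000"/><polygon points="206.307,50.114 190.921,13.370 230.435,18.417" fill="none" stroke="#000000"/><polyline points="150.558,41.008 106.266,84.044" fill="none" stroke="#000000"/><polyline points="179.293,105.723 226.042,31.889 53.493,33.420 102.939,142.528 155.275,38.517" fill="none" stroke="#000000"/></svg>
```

Since the viewBox matches the mm dimensions, user units are millimetres directly. The only transform is the Y-flip y_m = 173.854 − y_svg.

Shape 1 is a regular polygon drawn with `<path>`. Its stroke #000000 means score at S445, F1788. After flipping Y the toolpath is (61.083,70.472) → (72.102,126.437) → (128.067,115.418) → (117.048,59.453) → (61.083,70.472), returning to the start.

Shape 2 is a regular polygon drawn with `<polygon>`. Its stroke #000000 means score at S445, F1788. After flipping Y the toolpath is (206.307,123.740) → (190.921,160.484) → (230.435,155.437) → (206.307,123.740), returning to the start.

Shape 3 is a line segment drawn with `<polyline>`. Its stroke #000000 means score at S445, F1788. After flipping Y the toolpath is (150.558,132.846) → (106.266,89.810).

Shape 4 is a open polyline drawn with `<polyline>`. Its stroke #000000 means score at S445, F1788. After flipping Y the toolpath is (179.293,68.131) → (226.042,141.965) → (53.493,140.434) → (102.939,31.326) → (155.275,135.337).

(Gcodetools for Inkscape — laser output)
G21
G90
G00 X61.083 Y70.472
M3 S445
G1 X72.102 Y126.437 F1788
G1 X128.067 Y115.418
G1 X117.048 Y59.453
G1 X61.083 Y70.472
M5
G00 X206.307 Y123.740
M3 S445
G1 X190.921 Y160.484 F1788
G1 X230.435 Y155.437
G1 X206.307 Y123.740
M5
G00 X150.558 Y132.846
M3 S445
G1 X106.266 Y89.810 F1788
M5
G00 X179.293 Y68.131
M3 S445
G1 X226.042 Y141.965 F1788
G1 X53.493 Y140.434
G1 X102.939 Y31.326
G1 X155.275 Y135.337
M5
G00 X0.000 Y0.000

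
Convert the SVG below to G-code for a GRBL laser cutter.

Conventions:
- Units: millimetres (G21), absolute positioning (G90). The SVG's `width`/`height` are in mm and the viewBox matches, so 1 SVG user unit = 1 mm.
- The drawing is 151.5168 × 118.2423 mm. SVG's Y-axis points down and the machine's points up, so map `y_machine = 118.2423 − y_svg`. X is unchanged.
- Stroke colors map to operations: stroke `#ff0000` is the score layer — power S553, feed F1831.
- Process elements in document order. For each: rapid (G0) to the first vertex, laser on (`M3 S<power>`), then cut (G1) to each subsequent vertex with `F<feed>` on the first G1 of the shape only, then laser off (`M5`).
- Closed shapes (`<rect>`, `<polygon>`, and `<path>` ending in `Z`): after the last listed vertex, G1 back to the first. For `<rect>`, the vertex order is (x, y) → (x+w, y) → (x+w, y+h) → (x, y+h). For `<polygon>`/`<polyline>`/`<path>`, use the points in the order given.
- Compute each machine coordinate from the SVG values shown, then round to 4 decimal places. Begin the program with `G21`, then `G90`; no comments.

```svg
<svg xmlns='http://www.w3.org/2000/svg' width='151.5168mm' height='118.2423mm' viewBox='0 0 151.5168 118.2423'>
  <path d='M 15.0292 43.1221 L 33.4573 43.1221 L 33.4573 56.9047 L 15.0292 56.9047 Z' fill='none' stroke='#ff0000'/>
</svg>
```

G21
G90
G0 X15.0292 Y75.1202
M3 S553
G1 X33.4573 Y75.1202 F1831
G1 X33.4573 Y61.3376
G1 X15.0292 Y61.3376
G1 X15.0292 Y75.1202
M5

Since the viewBox matches the mm dimensions, user units are millimetres directly. The only transform is the Y-flip y_m = 118.2423 − y_svg.

Shape 1 is a rectangle drawn with `<path>`. Its stroke #ff0000 means score at S553, F1831. After flipping Y the toolpath is (15.0292,75.1202) → (33.4573,75.1202) → (33.4573,61.3376) → (15.0292,61.3376) → (15.0292,75.1202), returning to the start.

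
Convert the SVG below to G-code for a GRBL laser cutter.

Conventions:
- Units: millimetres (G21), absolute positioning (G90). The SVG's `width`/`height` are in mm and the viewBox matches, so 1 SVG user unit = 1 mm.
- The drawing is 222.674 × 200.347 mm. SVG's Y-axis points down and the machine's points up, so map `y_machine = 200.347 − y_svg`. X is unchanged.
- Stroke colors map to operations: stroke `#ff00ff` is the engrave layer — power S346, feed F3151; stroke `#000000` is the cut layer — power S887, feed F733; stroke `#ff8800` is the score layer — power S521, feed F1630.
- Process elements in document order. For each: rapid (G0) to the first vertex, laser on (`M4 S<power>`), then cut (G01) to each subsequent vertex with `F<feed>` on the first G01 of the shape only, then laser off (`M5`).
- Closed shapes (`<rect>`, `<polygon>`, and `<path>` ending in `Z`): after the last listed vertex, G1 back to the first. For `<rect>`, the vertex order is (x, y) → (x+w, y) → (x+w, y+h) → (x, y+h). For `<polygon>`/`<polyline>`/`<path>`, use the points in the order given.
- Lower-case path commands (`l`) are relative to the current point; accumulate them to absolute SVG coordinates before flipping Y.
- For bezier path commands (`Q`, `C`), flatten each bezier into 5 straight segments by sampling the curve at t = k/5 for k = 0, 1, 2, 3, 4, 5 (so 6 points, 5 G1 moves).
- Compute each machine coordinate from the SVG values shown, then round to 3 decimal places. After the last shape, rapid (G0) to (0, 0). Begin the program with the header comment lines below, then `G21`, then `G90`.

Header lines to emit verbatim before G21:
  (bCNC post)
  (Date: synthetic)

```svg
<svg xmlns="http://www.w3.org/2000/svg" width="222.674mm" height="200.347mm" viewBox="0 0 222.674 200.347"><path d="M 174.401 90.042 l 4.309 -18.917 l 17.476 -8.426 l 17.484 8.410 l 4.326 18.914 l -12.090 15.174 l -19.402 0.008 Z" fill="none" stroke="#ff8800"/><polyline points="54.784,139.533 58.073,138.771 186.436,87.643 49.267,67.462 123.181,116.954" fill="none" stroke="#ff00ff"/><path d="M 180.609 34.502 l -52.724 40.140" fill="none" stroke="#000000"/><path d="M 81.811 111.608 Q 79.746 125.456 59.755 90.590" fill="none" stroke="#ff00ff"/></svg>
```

Since the viewBox matches the mm dimensions, user units are millimetres directly. The only transform is the Y-flip y_m = 200.347 − y_svg.

Shape 1 is a regular polygon drawn with `<path>`. Its stroke #ff8800 means score at S521, F1630. After flipping Y the toolpath is (174.401,110.305) → (178.710,129.222) → (196.186,137.648) → (213.670,129.238) → (217.996,110.324) → (205.906,95.150) → (186.504,95.142) → (174.401,110.305), returning to the start.

Shape 2 is a open polyline drawn with `<polyline>`. Its stroke #ff00ff means engrave at S346, F3151. After flipping Y the toolpath is (54.784,60.814) → (58.073,61.576) → (186.436,112.704) → (49.267,132.885) → (123.181,83.393).

Shape 3 is a line segment drawn with `<path>`. Its stroke #000000 means cut at S887, F733. After flipping Y the toolpath is (180.609,165.845) → (127.885,125.705).

Shape 4 is a quadratic bezier drawn with `<path>`. Its stroke #ff00ff means engrave at S346, F3151. After flipping Y the toolpath is (81.811,88.739) → (80.268,85.148) → (77.291,85.455) → (72.880,89.658) → (67.034,97.759) → (59.755,109.757).

(bCNC post)
(Date: synthetic)
G21
G90
G0 X174.401 Y110.305
M4 S521
G01 X178.710 Y129.222 F1630
G01 X196.186 Y137.648
G01 X213.670 Y129.238
G01 X217.996 Y110.324
G01 X205.906 Y95.150
G01 X186.504 Y95.142
G01 X174.401 Y110.305
M5
G0 X54.784 Y60.814
M4 S346
G01 X58.073 Y61.576 F3151
G01 X186.436 Y112.704
G01 X49.267 Y132.885
G01 X123.181 Y83.393
M5
G0 X180.609 Y165.845
M4 S887
G01 X127.885 Y125.705 F733
M5
G0 X81.811 Y88.739
M4 S346
G01 X80.268 Y85.148 F3151
G01 X77.291 Y85.455
G01 X72.880 Y89.658
G01 X67.034 Y97.759
G01 X59.755 Y109.757
M5
G0 X0.000 Y0.000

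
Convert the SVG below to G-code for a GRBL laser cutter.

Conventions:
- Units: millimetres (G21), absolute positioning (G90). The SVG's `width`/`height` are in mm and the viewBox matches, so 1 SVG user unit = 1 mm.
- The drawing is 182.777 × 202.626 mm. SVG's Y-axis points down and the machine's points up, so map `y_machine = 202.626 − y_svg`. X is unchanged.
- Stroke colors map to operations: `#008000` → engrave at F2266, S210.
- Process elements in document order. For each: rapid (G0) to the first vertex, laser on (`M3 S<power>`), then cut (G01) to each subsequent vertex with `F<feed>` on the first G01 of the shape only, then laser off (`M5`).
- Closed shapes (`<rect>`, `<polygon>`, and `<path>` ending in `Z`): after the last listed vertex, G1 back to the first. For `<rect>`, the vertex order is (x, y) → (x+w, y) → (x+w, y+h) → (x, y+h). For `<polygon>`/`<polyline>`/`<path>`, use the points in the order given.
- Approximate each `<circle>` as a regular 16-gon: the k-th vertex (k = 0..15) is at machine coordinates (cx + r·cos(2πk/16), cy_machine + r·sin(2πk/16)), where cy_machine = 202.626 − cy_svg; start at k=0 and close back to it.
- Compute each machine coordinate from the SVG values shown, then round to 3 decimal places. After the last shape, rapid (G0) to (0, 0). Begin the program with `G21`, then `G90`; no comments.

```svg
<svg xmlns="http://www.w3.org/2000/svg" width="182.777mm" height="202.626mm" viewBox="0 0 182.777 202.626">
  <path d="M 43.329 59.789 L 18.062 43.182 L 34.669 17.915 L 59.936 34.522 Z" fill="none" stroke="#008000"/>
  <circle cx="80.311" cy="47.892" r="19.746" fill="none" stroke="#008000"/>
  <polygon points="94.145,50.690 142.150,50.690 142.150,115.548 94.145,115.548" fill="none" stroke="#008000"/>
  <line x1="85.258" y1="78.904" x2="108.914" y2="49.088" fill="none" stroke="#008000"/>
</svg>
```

viewBox `0 0 182.777 202.626` with mm width/height → 1 unit = 1 mm. Flip: y_m = 202.626 − y_svg.

**Shape 1** — `<path>` regular polygon, stroke `#008000` → engrave (S210, F2266). Machine vertices: (43.329,142.837) → (18.062,159.444) → (34.669,184.711) → (59.936,168.104) → (43.329,142.837). Closed: final G1 returns to the first vertex.

**Shape 2** — `<circle>` circle, stroke `#008000` → engrave (S210, F2266). Machine vertices: (100.057,154.734) → (98.554,162.290) → (94.274,168.697) → (87.867,172.977) → (80.311,174.480) → (72.755,172.977) → (66.348,168.697) → (62.068,162.290) → (60.565,154.734) → (62.068,147.178) → (66.348,140.771) → (72.755,136.491) → (80.311,134.988) → (87.867,136.491) → (94.274,140.771) → (98.554,147.178) → (100.057,154.734). Closed: final G1 returns to the first vertex.

**Shape 3** — `<polygon>` rectangle, stroke `#008000` → engrave (S210, F2266). Machine vertices: (94.145,151.936) → (142.150,151.936) → (142.150,87.078) → (94.145,87.078) → (94.145,151.936). Closed: final G1 returns to the first vertex.

**Shape 4** — `<line>` line segment, stroke `#008000` → engrave (S210, F2266). Machine vertices: (85.258,123.722) → (108.914,153.538). Open path.

G21
G90
G0 X43.329 Y142.837
M3 S210
G01 X18.062 Y159.444 F2266
G01 X34.669 Y184.711
G01 X59.936 Y168.104
G01 X43.329 Y142.837
M5
G0 X100.057 Y154.734
M3 S210
G01 X98.554 Y162.290 F2266
G01 X94.274 Y168.697
G01 X87.867 Y172.977
G01 X80.311 Y174.480
G01 X72.755 Y172.977
G01 X66.348 Y168.697
G01 X62.068 Y162.290
G01 X60.565 Y154.734
G01 X62.068 Y147.178
G01 X66.348 Y140.771
G01 X72.755 Y136.491
G01 X80.311 Y134.988
G01 X87.867 Y136.491
G01 X94.274 Y140.771
G01 X98.554 Y147.178
G01 X100.057 Y154.734
M5
G0 X94.145 Y151.936
M3 S210
G01 X142.150 Y151.936 F2266
G01 X142.150 Y87.078
G01 X94.145 Y87.078
G01 X94.145 Y151.936
M5
G0 X85.258 Y123.722
M3 S210
G01 X108.914 Y153.538 F2266
M5
G0 X0.000 Y0.000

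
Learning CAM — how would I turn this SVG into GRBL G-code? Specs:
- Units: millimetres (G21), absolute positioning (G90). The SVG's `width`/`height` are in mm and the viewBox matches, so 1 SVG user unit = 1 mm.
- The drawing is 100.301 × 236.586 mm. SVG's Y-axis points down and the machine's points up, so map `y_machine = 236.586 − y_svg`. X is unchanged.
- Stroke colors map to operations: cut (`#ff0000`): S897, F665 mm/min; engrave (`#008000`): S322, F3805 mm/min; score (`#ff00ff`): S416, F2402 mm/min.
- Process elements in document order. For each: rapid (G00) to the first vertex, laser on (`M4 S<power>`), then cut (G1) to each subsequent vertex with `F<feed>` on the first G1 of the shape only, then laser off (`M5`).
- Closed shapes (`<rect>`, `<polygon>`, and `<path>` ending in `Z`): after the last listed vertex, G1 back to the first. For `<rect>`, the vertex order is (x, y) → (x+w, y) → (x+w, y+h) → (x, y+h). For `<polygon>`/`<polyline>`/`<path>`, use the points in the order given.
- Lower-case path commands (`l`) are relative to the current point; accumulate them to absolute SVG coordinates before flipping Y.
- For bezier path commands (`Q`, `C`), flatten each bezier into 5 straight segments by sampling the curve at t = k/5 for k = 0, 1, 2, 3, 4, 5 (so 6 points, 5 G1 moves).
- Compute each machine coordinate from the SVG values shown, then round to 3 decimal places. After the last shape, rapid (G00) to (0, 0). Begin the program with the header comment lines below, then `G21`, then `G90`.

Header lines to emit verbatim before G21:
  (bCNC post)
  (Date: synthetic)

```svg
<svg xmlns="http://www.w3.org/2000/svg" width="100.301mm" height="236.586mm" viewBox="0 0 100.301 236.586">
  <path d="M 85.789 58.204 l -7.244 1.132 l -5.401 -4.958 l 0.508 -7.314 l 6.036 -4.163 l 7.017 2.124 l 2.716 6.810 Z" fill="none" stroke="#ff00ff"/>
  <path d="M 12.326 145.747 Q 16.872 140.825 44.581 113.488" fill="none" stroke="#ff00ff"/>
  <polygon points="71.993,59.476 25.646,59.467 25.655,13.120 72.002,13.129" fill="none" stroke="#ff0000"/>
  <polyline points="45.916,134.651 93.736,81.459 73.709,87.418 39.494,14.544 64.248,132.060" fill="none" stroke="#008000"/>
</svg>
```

(bCNC post)
(Date: synthetic)
G21
G90
G00 X85.789 Y178.382
M4 S416
G1 X78.545 Y177.250 F2402
G1 X73.144 Y182.208
G1 X73.652 Y189.522
G1 X79.688 Y193.685
G1 X86.705 Y191.561
G1 X89.421 Y184.751
G1 X85.789 Y178.382
M5
G00 X12.326 Y90.839
M4 S416
G1 X15.071 Y93.704 F2402
G1 X19.669 Y98.363
G1 X26.120 Y104.815
G1 X34.424 Y113.060
G1 X44.581 Y123.098
M5
G00 X71.993 Y177.110
M4 S897
G1 X25.646 Y177.119 F665
G1 X25.655 Y223.466
G1 X72.002 Y223.457
G1 X71.993 Y177.110
M5
G00 X45.916 Y101.935
M4 S322
G1 X93.736 Y155.127 F3805
G1 X73.709 Y149.168
G1 X39.494 Y222.042
G1 X64.248 Y104.526
M5
G00 X0.000 Y0.000

1 u = 1 mm; y_m = 236.586 − y.

[1] `<path>` regular polygon, #ff00ff→score S416 F2402: (85.789,178.382) → (78.545,177.250) → (73.144,182.208) → (73.652,189.522) → (79.688,193.685) → (86.705,191.561) → (89.421,184.751) → (85.789,178.382) (closed)

[2] `<path>` quadratic bezier, #ff00ff→score S416 F2402: (12.326,90.839) → (15.071,93.704) → (19.669,98.363) → (26.120,104.815) → (34.424,113.060) → (44.581,123.098)

[3] `<polygon>` regular polygon, #ff0000→cut S897 F665: (71.993,177.110) → (25.646,177.119) → (25.655,223.466) → (72.002,223.457) → (71.993,177.110) (closed)

[4] `<polyline>` open polyline, #008000→engrave S322 F3805: (45.916,101.935) → (93.736,155.127) → (73.709,149.168) → (39.494,222.042) → (64.248,104.526)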